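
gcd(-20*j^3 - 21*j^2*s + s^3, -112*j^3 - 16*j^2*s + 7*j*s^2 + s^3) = 4*j + s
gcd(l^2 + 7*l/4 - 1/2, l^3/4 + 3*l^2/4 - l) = 1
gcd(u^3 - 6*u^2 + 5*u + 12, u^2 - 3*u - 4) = u^2 - 3*u - 4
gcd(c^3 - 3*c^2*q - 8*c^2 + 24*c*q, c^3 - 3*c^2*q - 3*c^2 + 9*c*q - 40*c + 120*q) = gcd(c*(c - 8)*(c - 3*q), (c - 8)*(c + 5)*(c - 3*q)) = -c^2 + 3*c*q + 8*c - 24*q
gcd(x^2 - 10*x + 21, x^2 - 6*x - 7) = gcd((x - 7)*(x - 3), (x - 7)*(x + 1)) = x - 7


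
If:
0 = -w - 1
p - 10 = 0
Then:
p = 10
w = -1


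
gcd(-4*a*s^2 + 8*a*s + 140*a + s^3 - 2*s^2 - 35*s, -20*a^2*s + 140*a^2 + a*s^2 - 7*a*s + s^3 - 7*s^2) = -4*a*s + 28*a + s^2 - 7*s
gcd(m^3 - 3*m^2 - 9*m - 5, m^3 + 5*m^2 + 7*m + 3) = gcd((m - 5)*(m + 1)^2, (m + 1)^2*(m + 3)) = m^2 + 2*m + 1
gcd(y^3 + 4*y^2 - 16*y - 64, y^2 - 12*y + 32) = y - 4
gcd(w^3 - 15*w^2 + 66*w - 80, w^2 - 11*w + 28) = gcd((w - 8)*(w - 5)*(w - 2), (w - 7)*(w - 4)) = 1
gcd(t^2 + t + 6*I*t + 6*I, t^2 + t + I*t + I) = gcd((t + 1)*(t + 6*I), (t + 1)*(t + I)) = t + 1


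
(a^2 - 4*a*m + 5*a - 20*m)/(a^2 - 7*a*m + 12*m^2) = (a + 5)/(a - 3*m)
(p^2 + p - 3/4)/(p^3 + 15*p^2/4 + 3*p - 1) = (4*p^2 + 4*p - 3)/(4*p^3 + 15*p^2 + 12*p - 4)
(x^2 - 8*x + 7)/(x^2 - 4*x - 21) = (x - 1)/(x + 3)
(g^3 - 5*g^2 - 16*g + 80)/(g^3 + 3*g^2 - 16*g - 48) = (g - 5)/(g + 3)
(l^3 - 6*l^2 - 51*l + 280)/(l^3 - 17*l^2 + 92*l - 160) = (l + 7)/(l - 4)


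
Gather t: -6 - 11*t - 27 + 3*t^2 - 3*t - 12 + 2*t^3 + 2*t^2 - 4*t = 2*t^3 + 5*t^2 - 18*t - 45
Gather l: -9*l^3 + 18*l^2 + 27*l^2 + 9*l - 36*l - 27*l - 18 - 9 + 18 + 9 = -9*l^3 + 45*l^2 - 54*l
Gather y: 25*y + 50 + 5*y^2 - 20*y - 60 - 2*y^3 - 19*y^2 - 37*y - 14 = -2*y^3 - 14*y^2 - 32*y - 24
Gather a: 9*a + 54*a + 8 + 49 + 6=63*a + 63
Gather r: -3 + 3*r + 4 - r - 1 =2*r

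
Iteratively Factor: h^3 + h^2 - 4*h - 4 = (h + 2)*(h^2 - h - 2) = (h + 1)*(h + 2)*(h - 2)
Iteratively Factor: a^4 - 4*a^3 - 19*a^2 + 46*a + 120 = (a + 2)*(a^3 - 6*a^2 - 7*a + 60) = (a - 4)*(a + 2)*(a^2 - 2*a - 15) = (a - 4)*(a + 2)*(a + 3)*(a - 5)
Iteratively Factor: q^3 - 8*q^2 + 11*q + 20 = (q - 5)*(q^2 - 3*q - 4) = (q - 5)*(q + 1)*(q - 4)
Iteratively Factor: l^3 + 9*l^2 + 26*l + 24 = (l + 4)*(l^2 + 5*l + 6) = (l + 3)*(l + 4)*(l + 2)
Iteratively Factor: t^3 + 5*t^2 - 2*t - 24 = (t + 3)*(t^2 + 2*t - 8) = (t + 3)*(t + 4)*(t - 2)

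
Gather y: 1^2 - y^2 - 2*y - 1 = -y^2 - 2*y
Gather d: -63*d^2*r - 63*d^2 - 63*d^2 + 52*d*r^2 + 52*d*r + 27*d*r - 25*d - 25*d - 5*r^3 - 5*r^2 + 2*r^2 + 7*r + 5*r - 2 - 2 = d^2*(-63*r - 126) + d*(52*r^2 + 79*r - 50) - 5*r^3 - 3*r^2 + 12*r - 4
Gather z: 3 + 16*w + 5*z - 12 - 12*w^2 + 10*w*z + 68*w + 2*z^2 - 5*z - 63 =-12*w^2 + 10*w*z + 84*w + 2*z^2 - 72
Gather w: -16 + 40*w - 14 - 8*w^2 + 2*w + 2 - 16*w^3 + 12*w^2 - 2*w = -16*w^3 + 4*w^2 + 40*w - 28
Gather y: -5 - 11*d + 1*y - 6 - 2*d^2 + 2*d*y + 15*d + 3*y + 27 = -2*d^2 + 4*d + y*(2*d + 4) + 16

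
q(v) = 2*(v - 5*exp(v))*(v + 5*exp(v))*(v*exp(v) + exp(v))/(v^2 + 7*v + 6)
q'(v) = 2*(1 - 5*exp(v))*(v + 5*exp(v))*(v*exp(v) + exp(v))/(v^2 + 7*v + 6) + 2*(-2*v - 7)*(v - 5*exp(v))*(v + 5*exp(v))*(v*exp(v) + exp(v))/(v^2 + 7*v + 6)^2 + 2*(v - 5*exp(v))*(v + 5*exp(v))*(v*exp(v) + 2*exp(v))/(v^2 + 7*v + 6) + 2*(v - 5*exp(v))*(v*exp(v) + exp(v))*(5*exp(v) + 1)/(v^2 + 7*v + 6) = 2*(v^3 + 7*v^2 - 75*v*exp(2*v) + 12*v - 425*exp(2*v))*exp(v)/(v^2 + 12*v + 36)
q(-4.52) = 0.30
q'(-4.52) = -0.04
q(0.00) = -8.33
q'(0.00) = -23.61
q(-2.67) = 0.29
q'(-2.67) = -0.03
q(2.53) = -11577.37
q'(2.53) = -33397.64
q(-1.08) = -0.24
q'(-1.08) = -1.28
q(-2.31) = 0.27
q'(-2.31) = -0.08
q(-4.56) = 0.30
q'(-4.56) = -0.04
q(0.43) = -28.16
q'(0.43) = -79.87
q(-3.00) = 0.30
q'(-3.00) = -0.00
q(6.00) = -273580784.17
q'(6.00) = -797947988.11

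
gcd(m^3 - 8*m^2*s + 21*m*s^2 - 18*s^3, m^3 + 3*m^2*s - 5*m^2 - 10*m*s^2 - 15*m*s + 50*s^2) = -m + 2*s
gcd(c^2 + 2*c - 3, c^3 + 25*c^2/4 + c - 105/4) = c + 3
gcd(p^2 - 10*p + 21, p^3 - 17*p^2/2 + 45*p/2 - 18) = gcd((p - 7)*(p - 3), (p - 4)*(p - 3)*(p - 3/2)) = p - 3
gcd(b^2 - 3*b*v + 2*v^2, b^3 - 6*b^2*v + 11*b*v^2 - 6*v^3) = b^2 - 3*b*v + 2*v^2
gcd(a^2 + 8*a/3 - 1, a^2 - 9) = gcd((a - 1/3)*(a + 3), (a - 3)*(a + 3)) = a + 3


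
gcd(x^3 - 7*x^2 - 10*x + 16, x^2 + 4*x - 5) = x - 1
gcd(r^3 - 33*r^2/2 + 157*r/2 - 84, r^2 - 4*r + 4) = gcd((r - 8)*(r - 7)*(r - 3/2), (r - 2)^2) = 1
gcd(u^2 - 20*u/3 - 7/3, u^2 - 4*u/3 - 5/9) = u + 1/3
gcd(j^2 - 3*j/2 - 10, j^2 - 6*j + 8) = j - 4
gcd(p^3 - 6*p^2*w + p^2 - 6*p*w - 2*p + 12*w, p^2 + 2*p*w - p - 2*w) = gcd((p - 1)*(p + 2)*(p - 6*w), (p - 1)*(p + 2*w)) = p - 1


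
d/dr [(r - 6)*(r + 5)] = 2*r - 1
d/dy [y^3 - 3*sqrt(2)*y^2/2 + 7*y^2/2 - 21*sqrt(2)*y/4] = 3*y^2 - 3*sqrt(2)*y + 7*y - 21*sqrt(2)/4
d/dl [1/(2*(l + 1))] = -1/(2*(l + 1)^2)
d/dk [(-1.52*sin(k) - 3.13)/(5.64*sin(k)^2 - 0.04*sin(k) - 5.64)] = (8.5728*sin(k)^2 + 35.3064*sin(k) + 8.4476)*cos(k)/(31.8096*sin(k)^4 - 0.4512*sin(k)^3 - 63.6176*sin(k)^2 + 0.4512*sin(k) + 31.8096)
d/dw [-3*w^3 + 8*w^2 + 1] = w*(16 - 9*w)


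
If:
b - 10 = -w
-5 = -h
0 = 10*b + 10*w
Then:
No Solution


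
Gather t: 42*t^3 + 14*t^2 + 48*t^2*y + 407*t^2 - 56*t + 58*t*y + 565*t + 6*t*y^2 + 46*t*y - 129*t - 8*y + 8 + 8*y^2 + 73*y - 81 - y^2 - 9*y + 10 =42*t^3 + t^2*(48*y + 421) + t*(6*y^2 + 104*y + 380) + 7*y^2 + 56*y - 63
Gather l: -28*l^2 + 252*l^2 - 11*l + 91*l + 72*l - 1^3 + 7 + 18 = 224*l^2 + 152*l + 24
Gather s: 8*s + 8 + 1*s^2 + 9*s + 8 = s^2 + 17*s + 16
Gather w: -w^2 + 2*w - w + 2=-w^2 + w + 2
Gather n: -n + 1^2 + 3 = 4 - n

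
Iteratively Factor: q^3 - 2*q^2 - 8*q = (q)*(q^2 - 2*q - 8) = q*(q - 4)*(q + 2)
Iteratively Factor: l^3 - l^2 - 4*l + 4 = (l - 2)*(l^2 + l - 2) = (l - 2)*(l + 2)*(l - 1)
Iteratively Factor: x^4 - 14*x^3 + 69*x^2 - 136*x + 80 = (x - 4)*(x^3 - 10*x^2 + 29*x - 20) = (x - 4)*(x - 1)*(x^2 - 9*x + 20) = (x - 4)^2*(x - 1)*(x - 5)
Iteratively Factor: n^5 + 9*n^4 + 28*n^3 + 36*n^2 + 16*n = (n + 1)*(n^4 + 8*n^3 + 20*n^2 + 16*n) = (n + 1)*(n + 2)*(n^3 + 6*n^2 + 8*n) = n*(n + 1)*(n + 2)*(n^2 + 6*n + 8) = n*(n + 1)*(n + 2)*(n + 4)*(n + 2)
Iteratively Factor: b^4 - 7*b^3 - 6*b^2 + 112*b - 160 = (b + 4)*(b^3 - 11*b^2 + 38*b - 40) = (b - 4)*(b + 4)*(b^2 - 7*b + 10) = (b - 5)*(b - 4)*(b + 4)*(b - 2)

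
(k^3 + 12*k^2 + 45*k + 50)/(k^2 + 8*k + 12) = (k^2 + 10*k + 25)/(k + 6)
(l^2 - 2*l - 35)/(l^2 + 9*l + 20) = (l - 7)/(l + 4)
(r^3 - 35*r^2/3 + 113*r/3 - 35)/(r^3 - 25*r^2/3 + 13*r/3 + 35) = (3*r - 5)/(3*r + 5)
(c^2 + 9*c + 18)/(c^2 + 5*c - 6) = (c + 3)/(c - 1)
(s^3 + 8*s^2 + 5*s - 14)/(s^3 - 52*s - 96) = (s^2 + 6*s - 7)/(s^2 - 2*s - 48)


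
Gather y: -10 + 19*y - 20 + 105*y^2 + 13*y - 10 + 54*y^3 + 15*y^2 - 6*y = 54*y^3 + 120*y^2 + 26*y - 40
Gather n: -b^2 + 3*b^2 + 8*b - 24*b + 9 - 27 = 2*b^2 - 16*b - 18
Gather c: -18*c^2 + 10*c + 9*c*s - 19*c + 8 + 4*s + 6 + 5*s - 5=-18*c^2 + c*(9*s - 9) + 9*s + 9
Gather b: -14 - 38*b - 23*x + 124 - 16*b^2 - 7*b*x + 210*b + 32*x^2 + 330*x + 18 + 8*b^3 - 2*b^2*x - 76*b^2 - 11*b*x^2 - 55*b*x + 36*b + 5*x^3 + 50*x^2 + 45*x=8*b^3 + b^2*(-2*x - 92) + b*(-11*x^2 - 62*x + 208) + 5*x^3 + 82*x^2 + 352*x + 128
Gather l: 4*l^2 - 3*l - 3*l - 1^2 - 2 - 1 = 4*l^2 - 6*l - 4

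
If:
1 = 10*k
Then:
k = 1/10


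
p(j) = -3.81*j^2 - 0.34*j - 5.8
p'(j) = -7.62*j - 0.34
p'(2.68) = -20.76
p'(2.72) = -21.07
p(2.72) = -34.91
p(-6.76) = -177.61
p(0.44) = -6.69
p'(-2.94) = 22.06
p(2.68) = -34.08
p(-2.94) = -37.73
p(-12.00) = -550.36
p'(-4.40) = 33.19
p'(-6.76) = 51.17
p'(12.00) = -91.78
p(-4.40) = -78.07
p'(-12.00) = 91.10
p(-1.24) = -11.24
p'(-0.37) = 2.48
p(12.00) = -558.52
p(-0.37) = -6.20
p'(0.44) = -3.69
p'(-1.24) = 9.11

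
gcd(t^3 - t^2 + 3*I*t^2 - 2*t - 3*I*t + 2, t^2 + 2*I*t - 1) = t + I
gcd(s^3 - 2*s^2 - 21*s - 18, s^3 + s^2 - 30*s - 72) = s^2 - 3*s - 18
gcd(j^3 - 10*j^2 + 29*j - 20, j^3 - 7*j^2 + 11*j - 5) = j^2 - 6*j + 5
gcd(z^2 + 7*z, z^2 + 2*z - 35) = z + 7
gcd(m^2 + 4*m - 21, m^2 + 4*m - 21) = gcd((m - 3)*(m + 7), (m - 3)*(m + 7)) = m^2 + 4*m - 21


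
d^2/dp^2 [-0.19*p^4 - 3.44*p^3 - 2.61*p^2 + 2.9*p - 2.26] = -2.28*p^2 - 20.64*p - 5.22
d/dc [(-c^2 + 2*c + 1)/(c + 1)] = (-c^2 - 2*c + 1)/(c^2 + 2*c + 1)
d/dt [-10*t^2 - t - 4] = -20*t - 1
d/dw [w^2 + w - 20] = 2*w + 1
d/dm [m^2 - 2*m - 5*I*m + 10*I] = 2*m - 2 - 5*I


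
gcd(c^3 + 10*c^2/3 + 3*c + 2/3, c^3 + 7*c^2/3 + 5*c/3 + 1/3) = c^2 + 4*c/3 + 1/3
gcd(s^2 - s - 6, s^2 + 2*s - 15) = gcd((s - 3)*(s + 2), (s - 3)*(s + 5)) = s - 3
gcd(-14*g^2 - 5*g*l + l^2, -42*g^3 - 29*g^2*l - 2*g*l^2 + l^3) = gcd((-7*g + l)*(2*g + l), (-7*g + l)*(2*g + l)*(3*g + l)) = 14*g^2 + 5*g*l - l^2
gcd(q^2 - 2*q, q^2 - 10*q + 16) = q - 2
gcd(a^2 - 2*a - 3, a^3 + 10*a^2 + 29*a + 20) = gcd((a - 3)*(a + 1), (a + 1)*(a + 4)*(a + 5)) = a + 1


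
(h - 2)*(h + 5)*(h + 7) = h^3 + 10*h^2 + 11*h - 70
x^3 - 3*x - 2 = (x - 2)*(x + 1)^2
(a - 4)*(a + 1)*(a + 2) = a^3 - a^2 - 10*a - 8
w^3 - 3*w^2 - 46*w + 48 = (w - 8)*(w - 1)*(w + 6)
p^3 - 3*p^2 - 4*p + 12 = (p - 3)*(p - 2)*(p + 2)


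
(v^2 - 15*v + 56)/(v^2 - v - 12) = (-v^2 + 15*v - 56)/(-v^2 + v + 12)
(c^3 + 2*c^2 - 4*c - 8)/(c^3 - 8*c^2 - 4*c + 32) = (c + 2)/(c - 8)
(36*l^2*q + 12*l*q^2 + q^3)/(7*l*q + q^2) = (36*l^2 + 12*l*q + q^2)/(7*l + q)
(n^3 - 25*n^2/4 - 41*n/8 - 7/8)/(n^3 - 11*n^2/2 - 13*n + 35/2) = (8*n^2 + 6*n + 1)/(4*(2*n^2 + 3*n - 5))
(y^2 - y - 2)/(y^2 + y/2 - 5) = 2*(y + 1)/(2*y + 5)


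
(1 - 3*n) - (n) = 1 - 4*n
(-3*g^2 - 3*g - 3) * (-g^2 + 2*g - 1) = 3*g^4 - 3*g^3 - 3*g + 3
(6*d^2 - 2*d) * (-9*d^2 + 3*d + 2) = -54*d^4 + 36*d^3 + 6*d^2 - 4*d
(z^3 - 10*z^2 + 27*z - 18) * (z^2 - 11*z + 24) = z^5 - 21*z^4 + 161*z^3 - 555*z^2 + 846*z - 432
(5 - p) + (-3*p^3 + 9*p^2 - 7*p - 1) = -3*p^3 + 9*p^2 - 8*p + 4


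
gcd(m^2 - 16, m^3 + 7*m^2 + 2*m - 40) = m + 4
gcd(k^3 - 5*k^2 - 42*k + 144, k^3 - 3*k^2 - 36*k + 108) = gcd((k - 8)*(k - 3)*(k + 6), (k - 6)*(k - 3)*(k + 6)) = k^2 + 3*k - 18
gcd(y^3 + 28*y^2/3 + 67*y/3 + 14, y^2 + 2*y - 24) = y + 6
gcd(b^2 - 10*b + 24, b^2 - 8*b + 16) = b - 4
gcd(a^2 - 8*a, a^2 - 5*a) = a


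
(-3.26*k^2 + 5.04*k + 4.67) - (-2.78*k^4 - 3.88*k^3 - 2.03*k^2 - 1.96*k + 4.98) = 2.78*k^4 + 3.88*k^3 - 1.23*k^2 + 7.0*k - 0.31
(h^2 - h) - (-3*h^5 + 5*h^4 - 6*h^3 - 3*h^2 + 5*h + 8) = 3*h^5 - 5*h^4 + 6*h^3 + 4*h^2 - 6*h - 8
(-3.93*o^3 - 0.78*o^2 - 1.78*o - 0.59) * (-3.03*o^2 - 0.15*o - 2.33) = 11.9079*o^5 + 2.9529*o^4 + 14.6673*o^3 + 3.8721*o^2 + 4.2359*o + 1.3747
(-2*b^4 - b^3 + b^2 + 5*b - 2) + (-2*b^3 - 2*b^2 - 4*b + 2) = -2*b^4 - 3*b^3 - b^2 + b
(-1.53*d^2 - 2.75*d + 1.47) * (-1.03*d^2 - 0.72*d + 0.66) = 1.5759*d^4 + 3.9341*d^3 - 0.5439*d^2 - 2.8734*d + 0.9702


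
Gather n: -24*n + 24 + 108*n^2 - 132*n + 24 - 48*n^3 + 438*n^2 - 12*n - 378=-48*n^3 + 546*n^2 - 168*n - 330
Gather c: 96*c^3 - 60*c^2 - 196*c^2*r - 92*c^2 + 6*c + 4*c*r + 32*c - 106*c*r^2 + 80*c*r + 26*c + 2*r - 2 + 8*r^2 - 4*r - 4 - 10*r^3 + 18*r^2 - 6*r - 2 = 96*c^3 + c^2*(-196*r - 152) + c*(-106*r^2 + 84*r + 64) - 10*r^3 + 26*r^2 - 8*r - 8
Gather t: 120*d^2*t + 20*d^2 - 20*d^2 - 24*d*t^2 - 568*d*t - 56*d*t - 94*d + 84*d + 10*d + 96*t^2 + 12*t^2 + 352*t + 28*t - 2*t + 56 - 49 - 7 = t^2*(108 - 24*d) + t*(120*d^2 - 624*d + 378)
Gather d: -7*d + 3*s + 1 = -7*d + 3*s + 1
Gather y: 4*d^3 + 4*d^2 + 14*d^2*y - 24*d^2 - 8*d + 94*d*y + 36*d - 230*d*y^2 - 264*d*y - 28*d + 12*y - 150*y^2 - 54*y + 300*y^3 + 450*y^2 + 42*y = 4*d^3 - 20*d^2 + 300*y^3 + y^2*(300 - 230*d) + y*(14*d^2 - 170*d)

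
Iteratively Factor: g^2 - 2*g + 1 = (g - 1)*(g - 1)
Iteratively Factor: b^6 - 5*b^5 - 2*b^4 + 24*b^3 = (b)*(b^5 - 5*b^4 - 2*b^3 + 24*b^2) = b*(b + 2)*(b^4 - 7*b^3 + 12*b^2) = b^2*(b + 2)*(b^3 - 7*b^2 + 12*b) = b^3*(b + 2)*(b^2 - 7*b + 12) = b^3*(b - 3)*(b + 2)*(b - 4)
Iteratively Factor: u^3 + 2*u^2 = (u)*(u^2 + 2*u) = u^2*(u + 2)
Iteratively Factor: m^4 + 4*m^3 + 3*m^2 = (m + 3)*(m^3 + m^2) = m*(m + 3)*(m^2 + m) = m^2*(m + 3)*(m + 1)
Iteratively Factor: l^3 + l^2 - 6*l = (l)*(l^2 + l - 6) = l*(l - 2)*(l + 3)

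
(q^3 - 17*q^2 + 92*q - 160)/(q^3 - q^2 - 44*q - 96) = (q^2 - 9*q + 20)/(q^2 + 7*q + 12)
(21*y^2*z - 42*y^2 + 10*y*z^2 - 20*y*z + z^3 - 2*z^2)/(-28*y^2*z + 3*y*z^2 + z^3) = (-3*y*z + 6*y - z^2 + 2*z)/(z*(4*y - z))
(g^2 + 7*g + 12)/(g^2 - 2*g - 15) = (g + 4)/(g - 5)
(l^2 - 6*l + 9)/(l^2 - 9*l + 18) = (l - 3)/(l - 6)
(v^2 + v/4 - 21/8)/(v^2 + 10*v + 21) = (v^2 + v/4 - 21/8)/(v^2 + 10*v + 21)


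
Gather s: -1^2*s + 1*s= 0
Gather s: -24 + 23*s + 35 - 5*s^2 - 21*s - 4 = -5*s^2 + 2*s + 7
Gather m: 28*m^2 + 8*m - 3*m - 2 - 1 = 28*m^2 + 5*m - 3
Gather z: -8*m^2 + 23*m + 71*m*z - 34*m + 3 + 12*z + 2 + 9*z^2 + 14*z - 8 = -8*m^2 - 11*m + 9*z^2 + z*(71*m + 26) - 3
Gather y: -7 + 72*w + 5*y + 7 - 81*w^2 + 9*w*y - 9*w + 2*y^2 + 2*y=-81*w^2 + 63*w + 2*y^2 + y*(9*w + 7)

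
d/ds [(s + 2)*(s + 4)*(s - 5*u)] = 3*s^2 - 10*s*u + 12*s - 30*u + 8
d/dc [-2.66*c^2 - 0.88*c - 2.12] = -5.32*c - 0.88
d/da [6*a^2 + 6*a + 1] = 12*a + 6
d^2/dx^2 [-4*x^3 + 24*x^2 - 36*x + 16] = 48 - 24*x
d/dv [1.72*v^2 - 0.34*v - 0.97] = 3.44*v - 0.34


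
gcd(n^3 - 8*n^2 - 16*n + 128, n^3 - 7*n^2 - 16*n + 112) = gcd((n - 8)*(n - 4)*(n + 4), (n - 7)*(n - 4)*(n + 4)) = n^2 - 16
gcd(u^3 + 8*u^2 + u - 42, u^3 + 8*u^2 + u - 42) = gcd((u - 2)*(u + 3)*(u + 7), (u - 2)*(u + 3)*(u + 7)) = u^3 + 8*u^2 + u - 42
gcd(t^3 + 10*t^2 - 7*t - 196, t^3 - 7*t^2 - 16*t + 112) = t - 4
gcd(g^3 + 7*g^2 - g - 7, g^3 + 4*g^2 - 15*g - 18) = g + 1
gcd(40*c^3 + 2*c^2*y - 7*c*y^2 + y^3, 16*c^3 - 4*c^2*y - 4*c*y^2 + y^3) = -8*c^2 - 2*c*y + y^2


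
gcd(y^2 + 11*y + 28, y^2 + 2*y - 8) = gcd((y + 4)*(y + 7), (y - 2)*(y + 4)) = y + 4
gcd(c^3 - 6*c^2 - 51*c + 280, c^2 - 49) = c + 7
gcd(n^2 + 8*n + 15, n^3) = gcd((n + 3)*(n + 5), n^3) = 1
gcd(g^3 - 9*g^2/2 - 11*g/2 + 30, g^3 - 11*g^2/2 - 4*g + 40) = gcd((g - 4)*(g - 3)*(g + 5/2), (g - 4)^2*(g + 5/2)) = g^2 - 3*g/2 - 10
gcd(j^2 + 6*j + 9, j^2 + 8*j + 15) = j + 3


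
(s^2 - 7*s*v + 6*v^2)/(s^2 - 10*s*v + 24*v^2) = (s - v)/(s - 4*v)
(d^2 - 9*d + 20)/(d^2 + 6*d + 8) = (d^2 - 9*d + 20)/(d^2 + 6*d + 8)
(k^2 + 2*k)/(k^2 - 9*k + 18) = k*(k + 2)/(k^2 - 9*k + 18)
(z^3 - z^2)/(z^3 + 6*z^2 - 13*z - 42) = z^2*(z - 1)/(z^3 + 6*z^2 - 13*z - 42)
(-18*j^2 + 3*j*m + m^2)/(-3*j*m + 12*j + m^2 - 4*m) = (6*j + m)/(m - 4)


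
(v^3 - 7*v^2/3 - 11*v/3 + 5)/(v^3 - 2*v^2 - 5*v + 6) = (v + 5/3)/(v + 2)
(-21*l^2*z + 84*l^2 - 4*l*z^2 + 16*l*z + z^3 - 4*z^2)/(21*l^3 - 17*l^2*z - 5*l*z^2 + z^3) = (z - 4)/(-l + z)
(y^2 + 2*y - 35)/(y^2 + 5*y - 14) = (y - 5)/(y - 2)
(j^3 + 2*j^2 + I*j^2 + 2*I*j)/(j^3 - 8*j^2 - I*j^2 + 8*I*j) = (j^2 + j*(2 + I) + 2*I)/(j^2 - j*(8 + I) + 8*I)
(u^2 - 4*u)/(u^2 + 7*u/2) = 2*(u - 4)/(2*u + 7)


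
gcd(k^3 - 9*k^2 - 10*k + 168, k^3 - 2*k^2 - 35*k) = k - 7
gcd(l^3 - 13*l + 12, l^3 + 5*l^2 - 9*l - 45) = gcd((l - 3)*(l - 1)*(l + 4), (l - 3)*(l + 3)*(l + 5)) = l - 3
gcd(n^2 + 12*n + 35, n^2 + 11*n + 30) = n + 5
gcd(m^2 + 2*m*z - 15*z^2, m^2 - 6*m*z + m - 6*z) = 1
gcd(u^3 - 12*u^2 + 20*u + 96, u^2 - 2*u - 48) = u - 8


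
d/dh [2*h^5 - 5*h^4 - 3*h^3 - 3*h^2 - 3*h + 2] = 10*h^4 - 20*h^3 - 9*h^2 - 6*h - 3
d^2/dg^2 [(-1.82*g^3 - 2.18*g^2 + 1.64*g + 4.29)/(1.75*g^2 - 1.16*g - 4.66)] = (-7.105427357601e-15*g^5 + 7.105427357601e-15*g^4 - 33.3879839999999*g^3 - 86.867802*g^2 - 209.141352*g - 30.895236)/(5.359375*g^6 - 10.6575*g^5 - 35.74935*g^4 + 55.197904*g^3 + 95.195412*g^2 - 75.570288*g - 101.194696)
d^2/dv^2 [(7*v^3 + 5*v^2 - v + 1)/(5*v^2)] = 2*(3 - v)/(5*v^4)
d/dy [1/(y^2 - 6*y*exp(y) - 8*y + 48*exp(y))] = 2*(3*y*exp(y) - y - 21*exp(y) + 4)/(y^2 - 6*y*exp(y) - 8*y + 48*exp(y))^2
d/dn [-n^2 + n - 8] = 1 - 2*n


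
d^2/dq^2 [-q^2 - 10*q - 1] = -2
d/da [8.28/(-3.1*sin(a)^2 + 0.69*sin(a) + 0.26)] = (51.336*sin(a) - 5.7132)*cos(a)/(-3.1*sin(a)^2 + 0.69*sin(a) + 0.26)^2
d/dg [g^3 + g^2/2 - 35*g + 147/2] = 3*g^2 + g - 35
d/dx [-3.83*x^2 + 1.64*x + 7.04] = 1.64 - 7.66*x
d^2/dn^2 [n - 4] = 0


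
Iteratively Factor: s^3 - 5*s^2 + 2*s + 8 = (s + 1)*(s^2 - 6*s + 8) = (s - 2)*(s + 1)*(s - 4)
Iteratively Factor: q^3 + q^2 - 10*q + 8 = (q - 2)*(q^2 + 3*q - 4) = (q - 2)*(q - 1)*(q + 4)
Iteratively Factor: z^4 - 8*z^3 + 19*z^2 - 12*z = (z - 3)*(z^3 - 5*z^2 + 4*z) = (z - 3)*(z - 1)*(z^2 - 4*z) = (z - 4)*(z - 3)*(z - 1)*(z)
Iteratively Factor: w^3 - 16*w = (w)*(w^2 - 16) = w*(w - 4)*(w + 4)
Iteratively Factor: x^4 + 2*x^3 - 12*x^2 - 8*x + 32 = (x + 2)*(x^3 - 12*x + 16) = (x + 2)*(x + 4)*(x^2 - 4*x + 4) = (x - 2)*(x + 2)*(x + 4)*(x - 2)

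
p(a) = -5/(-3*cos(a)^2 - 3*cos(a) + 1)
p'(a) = -5*(-6*sin(a)*cos(a) - 3*sin(a))/(-3*cos(a)^2 - 3*cos(a) + 1)^2 = 15*(2*cos(a) + 1)*sin(a)/(3*cos(a)^2 + 3*cos(a) - 1)^2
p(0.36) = 1.13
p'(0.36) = 0.77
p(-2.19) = -2.89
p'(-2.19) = 0.66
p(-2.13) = -2.86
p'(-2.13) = 0.25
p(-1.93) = -2.97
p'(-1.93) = -1.47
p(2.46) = -3.29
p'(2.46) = -2.26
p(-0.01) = 1.00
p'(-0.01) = -0.02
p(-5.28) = 3.38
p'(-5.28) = 11.98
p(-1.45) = -8.40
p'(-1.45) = -52.21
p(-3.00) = -4.86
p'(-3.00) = 1.96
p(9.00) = -4.02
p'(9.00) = -3.29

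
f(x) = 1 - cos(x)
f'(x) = sin(x)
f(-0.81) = 0.31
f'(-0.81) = -0.72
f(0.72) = 0.25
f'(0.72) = 0.66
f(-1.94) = 1.36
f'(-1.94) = -0.93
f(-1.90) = 1.32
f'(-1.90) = -0.95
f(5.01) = 0.71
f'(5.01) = -0.96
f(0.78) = 0.29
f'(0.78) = 0.70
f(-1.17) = 0.61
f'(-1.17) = -0.92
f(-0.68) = 0.22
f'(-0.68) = -0.63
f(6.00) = 0.04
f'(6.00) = -0.28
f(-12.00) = 0.16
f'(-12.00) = 0.54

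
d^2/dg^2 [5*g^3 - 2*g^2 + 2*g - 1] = 30*g - 4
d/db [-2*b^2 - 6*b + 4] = -4*b - 6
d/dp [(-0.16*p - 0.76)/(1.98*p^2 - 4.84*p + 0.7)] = (0.3168*p^2 + 3.0096*p - 3.7904)/(3.9204*p^4 - 19.1664*p^3 + 26.1976*p^2 - 6.776*p + 0.49)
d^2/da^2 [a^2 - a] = 2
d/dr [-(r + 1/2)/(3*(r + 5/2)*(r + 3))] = (4*r^2 + 4*r - 19)/(3*(4*r^4 + 44*r^3 + 181*r^2 + 330*r + 225))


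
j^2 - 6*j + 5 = (j - 5)*(j - 1)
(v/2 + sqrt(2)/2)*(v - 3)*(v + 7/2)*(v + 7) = v^4/2 + sqrt(2)*v^3/2 + 15*v^3/4 - 7*v^2/2 + 15*sqrt(2)*v^2/4 - 147*v/4 - 7*sqrt(2)*v/2 - 147*sqrt(2)/4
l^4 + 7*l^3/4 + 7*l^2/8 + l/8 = l*(l + 1/4)*(l + 1/2)*(l + 1)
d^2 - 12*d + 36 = (d - 6)^2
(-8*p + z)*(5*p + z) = -40*p^2 - 3*p*z + z^2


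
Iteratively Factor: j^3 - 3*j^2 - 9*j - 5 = (j - 5)*(j^2 + 2*j + 1) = (j - 5)*(j + 1)*(j + 1)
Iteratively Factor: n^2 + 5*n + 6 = (n + 2)*(n + 3)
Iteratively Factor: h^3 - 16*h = (h - 4)*(h^2 + 4*h) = (h - 4)*(h + 4)*(h)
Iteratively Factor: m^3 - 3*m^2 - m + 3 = (m - 1)*(m^2 - 2*m - 3) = (m - 1)*(m + 1)*(m - 3)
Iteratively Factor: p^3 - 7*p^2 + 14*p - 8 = (p - 2)*(p^2 - 5*p + 4) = (p - 4)*(p - 2)*(p - 1)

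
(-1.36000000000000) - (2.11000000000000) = -3.47000000000000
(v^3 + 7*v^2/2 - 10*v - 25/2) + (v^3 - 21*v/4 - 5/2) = 2*v^3 + 7*v^2/2 - 61*v/4 - 15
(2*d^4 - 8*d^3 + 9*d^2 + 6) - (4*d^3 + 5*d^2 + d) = 2*d^4 - 12*d^3 + 4*d^2 - d + 6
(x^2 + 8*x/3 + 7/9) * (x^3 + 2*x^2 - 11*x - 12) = x^5 + 14*x^4/3 - 44*x^3/9 - 358*x^2/9 - 365*x/9 - 28/3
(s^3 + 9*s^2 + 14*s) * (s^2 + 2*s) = s^5 + 11*s^4 + 32*s^3 + 28*s^2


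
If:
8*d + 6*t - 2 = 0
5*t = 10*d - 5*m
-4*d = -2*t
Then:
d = 1/10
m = 0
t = 1/5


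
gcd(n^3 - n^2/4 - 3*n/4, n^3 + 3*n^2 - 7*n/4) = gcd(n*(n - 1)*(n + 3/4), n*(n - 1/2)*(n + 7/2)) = n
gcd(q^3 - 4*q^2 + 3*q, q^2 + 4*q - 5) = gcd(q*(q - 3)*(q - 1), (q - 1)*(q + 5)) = q - 1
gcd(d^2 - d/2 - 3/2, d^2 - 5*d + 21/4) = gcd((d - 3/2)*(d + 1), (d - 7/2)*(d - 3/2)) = d - 3/2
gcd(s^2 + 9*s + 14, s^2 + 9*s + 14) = s^2 + 9*s + 14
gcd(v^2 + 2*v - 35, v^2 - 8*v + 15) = v - 5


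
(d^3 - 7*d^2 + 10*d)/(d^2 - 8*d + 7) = d*(d^2 - 7*d + 10)/(d^2 - 8*d + 7)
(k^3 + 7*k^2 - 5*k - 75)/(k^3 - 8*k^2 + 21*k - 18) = (k^2 + 10*k + 25)/(k^2 - 5*k + 6)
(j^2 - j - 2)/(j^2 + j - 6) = (j + 1)/(j + 3)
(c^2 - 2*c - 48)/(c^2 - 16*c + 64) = (c + 6)/(c - 8)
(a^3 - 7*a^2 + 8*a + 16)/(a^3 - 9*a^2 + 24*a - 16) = (a + 1)/(a - 1)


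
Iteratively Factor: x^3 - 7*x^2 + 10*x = (x - 2)*(x^2 - 5*x) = x*(x - 2)*(x - 5)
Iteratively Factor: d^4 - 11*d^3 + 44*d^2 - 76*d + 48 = (d - 2)*(d^3 - 9*d^2 + 26*d - 24) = (d - 3)*(d - 2)*(d^2 - 6*d + 8) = (d - 4)*(d - 3)*(d - 2)*(d - 2)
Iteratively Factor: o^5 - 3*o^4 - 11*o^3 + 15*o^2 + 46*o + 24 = (o - 4)*(o^4 + o^3 - 7*o^2 - 13*o - 6) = (o - 4)*(o - 3)*(o^3 + 4*o^2 + 5*o + 2) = (o - 4)*(o - 3)*(o + 2)*(o^2 + 2*o + 1) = (o - 4)*(o - 3)*(o + 1)*(o + 2)*(o + 1)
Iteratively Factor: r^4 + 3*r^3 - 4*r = (r - 1)*(r^3 + 4*r^2 + 4*r) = r*(r - 1)*(r^2 + 4*r + 4) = r*(r - 1)*(r + 2)*(r + 2)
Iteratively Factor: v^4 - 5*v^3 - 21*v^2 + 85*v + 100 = (v + 4)*(v^3 - 9*v^2 + 15*v + 25) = (v - 5)*(v + 4)*(v^2 - 4*v - 5) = (v - 5)^2*(v + 4)*(v + 1)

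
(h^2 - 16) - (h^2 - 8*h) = 8*h - 16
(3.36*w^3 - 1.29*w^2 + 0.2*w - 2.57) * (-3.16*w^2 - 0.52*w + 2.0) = -10.6176*w^5 + 2.3292*w^4 + 6.7588*w^3 + 5.4372*w^2 + 1.7364*w - 5.14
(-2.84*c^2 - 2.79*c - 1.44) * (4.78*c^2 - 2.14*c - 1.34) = -13.5752*c^4 - 7.2586*c^3 + 2.893*c^2 + 6.8202*c + 1.9296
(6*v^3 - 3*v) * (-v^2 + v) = -6*v^5 + 6*v^4 + 3*v^3 - 3*v^2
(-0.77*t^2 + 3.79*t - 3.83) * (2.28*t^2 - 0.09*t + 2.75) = -1.7556*t^4 + 8.7105*t^3 - 11.191*t^2 + 10.7672*t - 10.5325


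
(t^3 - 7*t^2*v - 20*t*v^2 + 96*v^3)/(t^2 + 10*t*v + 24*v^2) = (t^2 - 11*t*v + 24*v^2)/(t + 6*v)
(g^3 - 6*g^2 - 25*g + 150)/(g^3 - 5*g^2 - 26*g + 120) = (g - 5)/(g - 4)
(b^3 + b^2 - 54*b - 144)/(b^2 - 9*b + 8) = (b^2 + 9*b + 18)/(b - 1)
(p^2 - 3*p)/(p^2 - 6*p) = (p - 3)/(p - 6)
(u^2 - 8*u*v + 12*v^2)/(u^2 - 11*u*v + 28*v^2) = (u^2 - 8*u*v + 12*v^2)/(u^2 - 11*u*v + 28*v^2)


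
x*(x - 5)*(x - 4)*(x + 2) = x^4 - 7*x^3 + 2*x^2 + 40*x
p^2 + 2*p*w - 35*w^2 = (p - 5*w)*(p + 7*w)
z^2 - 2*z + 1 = (z - 1)^2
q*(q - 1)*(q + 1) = q^3 - q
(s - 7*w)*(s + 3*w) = s^2 - 4*s*w - 21*w^2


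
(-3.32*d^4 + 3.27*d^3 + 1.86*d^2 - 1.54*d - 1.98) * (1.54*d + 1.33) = -5.1128*d^5 + 0.6202*d^4 + 7.2135*d^3 + 0.1022*d^2 - 5.0974*d - 2.6334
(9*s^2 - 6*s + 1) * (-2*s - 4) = -18*s^3 - 24*s^2 + 22*s - 4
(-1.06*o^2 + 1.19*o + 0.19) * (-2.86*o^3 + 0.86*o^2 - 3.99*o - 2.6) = 3.0316*o^5 - 4.315*o^4 + 4.7094*o^3 - 1.8287*o^2 - 3.8521*o - 0.494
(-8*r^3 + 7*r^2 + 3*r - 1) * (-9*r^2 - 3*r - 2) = 72*r^5 - 39*r^4 - 32*r^3 - 14*r^2 - 3*r + 2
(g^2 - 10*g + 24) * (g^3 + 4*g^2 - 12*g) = g^5 - 6*g^4 - 28*g^3 + 216*g^2 - 288*g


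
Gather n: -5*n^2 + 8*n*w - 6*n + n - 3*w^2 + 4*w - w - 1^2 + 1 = -5*n^2 + n*(8*w - 5) - 3*w^2 + 3*w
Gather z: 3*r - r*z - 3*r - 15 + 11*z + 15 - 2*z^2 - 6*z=-2*z^2 + z*(5 - r)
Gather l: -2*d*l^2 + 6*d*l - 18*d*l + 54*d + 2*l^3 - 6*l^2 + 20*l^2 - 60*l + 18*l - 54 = 54*d + 2*l^3 + l^2*(14 - 2*d) + l*(-12*d - 42) - 54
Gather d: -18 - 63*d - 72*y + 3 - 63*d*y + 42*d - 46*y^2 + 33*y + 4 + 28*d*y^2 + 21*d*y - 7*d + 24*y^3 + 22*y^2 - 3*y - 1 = d*(28*y^2 - 42*y - 28) + 24*y^3 - 24*y^2 - 42*y - 12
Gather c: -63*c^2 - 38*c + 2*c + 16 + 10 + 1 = -63*c^2 - 36*c + 27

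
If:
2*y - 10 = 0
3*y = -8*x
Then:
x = -15/8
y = 5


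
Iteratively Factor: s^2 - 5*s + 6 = (s - 2)*(s - 3)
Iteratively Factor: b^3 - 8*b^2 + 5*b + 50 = (b - 5)*(b^2 - 3*b - 10) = (b - 5)*(b + 2)*(b - 5)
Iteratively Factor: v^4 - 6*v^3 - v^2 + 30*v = (v)*(v^3 - 6*v^2 - v + 30) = v*(v + 2)*(v^2 - 8*v + 15) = v*(v - 5)*(v + 2)*(v - 3)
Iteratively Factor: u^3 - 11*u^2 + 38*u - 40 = (u - 5)*(u^2 - 6*u + 8) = (u - 5)*(u - 2)*(u - 4)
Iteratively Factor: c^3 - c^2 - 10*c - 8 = (c + 2)*(c^2 - 3*c - 4) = (c + 1)*(c + 2)*(c - 4)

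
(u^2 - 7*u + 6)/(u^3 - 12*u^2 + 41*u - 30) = 1/(u - 5)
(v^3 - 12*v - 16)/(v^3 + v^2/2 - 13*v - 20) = 2*(v + 2)/(2*v + 5)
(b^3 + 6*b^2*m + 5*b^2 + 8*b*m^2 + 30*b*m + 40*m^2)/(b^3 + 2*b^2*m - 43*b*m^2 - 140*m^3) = (b^2 + 2*b*m + 5*b + 10*m)/(b^2 - 2*b*m - 35*m^2)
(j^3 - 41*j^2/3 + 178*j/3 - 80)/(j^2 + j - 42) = (3*j^2 - 23*j + 40)/(3*(j + 7))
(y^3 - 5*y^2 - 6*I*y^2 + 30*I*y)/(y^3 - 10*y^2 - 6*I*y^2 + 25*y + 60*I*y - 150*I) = y/(y - 5)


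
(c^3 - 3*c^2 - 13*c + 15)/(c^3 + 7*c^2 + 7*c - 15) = (c - 5)/(c + 5)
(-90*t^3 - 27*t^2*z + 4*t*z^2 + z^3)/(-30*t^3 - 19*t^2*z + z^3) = (6*t + z)/(2*t + z)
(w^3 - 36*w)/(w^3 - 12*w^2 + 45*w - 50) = w*(w^2 - 36)/(w^3 - 12*w^2 + 45*w - 50)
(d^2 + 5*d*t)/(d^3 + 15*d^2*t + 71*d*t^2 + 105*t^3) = d/(d^2 + 10*d*t + 21*t^2)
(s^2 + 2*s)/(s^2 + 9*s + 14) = s/(s + 7)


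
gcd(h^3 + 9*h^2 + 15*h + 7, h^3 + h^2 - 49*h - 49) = h^2 + 8*h + 7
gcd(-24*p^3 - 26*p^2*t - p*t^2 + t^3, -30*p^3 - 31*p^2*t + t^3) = 6*p^2 + 5*p*t - t^2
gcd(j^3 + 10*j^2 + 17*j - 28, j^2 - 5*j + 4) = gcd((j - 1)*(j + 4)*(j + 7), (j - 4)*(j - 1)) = j - 1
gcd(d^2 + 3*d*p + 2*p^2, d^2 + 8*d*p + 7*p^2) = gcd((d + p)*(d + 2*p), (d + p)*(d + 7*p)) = d + p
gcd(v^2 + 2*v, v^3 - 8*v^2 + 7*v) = v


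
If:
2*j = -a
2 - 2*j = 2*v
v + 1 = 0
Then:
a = -4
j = 2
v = -1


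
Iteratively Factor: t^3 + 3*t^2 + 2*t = (t + 1)*(t^2 + 2*t) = (t + 1)*(t + 2)*(t)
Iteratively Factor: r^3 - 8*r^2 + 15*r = (r)*(r^2 - 8*r + 15) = r*(r - 5)*(r - 3)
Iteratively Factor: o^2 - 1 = (o - 1)*(o + 1)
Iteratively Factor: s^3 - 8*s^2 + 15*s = (s - 3)*(s^2 - 5*s) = s*(s - 3)*(s - 5)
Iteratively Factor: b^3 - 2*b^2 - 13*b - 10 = (b - 5)*(b^2 + 3*b + 2) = (b - 5)*(b + 1)*(b + 2)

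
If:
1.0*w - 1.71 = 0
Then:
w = 1.71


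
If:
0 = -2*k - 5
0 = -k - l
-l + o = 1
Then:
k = -5/2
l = 5/2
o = 7/2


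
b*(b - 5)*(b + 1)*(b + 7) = b^4 + 3*b^3 - 33*b^2 - 35*b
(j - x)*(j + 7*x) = j^2 + 6*j*x - 7*x^2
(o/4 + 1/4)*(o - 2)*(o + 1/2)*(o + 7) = o^4/4 + 13*o^3/8 - 3*o^2/2 - 37*o/8 - 7/4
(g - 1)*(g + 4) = g^2 + 3*g - 4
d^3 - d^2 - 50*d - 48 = (d - 8)*(d + 1)*(d + 6)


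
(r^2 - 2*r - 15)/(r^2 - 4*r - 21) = (r - 5)/(r - 7)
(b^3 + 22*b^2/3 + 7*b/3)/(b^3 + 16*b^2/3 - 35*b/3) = (3*b + 1)/(3*b - 5)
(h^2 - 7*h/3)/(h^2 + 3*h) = (h - 7/3)/(h + 3)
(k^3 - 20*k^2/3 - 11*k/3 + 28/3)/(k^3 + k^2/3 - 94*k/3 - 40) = (k^2 - 8*k + 7)/(k^2 - k - 30)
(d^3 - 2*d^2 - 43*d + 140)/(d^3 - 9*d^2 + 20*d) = (d + 7)/d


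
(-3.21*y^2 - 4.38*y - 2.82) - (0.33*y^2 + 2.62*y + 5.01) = -3.54*y^2 - 7.0*y - 7.83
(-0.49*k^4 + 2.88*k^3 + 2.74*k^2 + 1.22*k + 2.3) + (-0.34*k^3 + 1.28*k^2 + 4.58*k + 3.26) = -0.49*k^4 + 2.54*k^3 + 4.02*k^2 + 5.8*k + 5.56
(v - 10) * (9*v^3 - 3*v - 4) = 9*v^4 - 90*v^3 - 3*v^2 + 26*v + 40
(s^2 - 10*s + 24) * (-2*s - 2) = -2*s^3 + 18*s^2 - 28*s - 48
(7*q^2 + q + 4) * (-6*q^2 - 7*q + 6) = -42*q^4 - 55*q^3 + 11*q^2 - 22*q + 24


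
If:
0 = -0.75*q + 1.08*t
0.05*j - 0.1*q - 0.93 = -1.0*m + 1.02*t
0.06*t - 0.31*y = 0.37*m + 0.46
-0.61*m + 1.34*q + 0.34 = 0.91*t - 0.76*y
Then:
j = 19.5608867700762 - 10.9057454528375*y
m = -1.0617169428038*y - 1.43670373284173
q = -1.98804645209774*y - 1.71792914763454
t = -1.38058781395677*y - 1.19300635252398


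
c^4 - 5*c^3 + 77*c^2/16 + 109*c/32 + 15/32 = (c - 3)*(c - 5/2)*(c + 1/4)^2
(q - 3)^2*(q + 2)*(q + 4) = q^4 - 19*q^2 + 6*q + 72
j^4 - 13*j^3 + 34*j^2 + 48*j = j*(j - 8)*(j - 6)*(j + 1)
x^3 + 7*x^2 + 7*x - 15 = (x - 1)*(x + 3)*(x + 5)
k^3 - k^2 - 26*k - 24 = (k - 6)*(k + 1)*(k + 4)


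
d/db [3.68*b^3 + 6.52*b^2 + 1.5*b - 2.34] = 11.04*b^2 + 13.04*b + 1.5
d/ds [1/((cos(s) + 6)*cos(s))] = 2*(cos(s) + 3)*sin(s)/((cos(s) + 6)^2*cos(s)^2)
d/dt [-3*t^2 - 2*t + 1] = -6*t - 2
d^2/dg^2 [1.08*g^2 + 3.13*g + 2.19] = 2.16000000000000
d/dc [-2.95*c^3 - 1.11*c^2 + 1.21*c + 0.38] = -8.85*c^2 - 2.22*c + 1.21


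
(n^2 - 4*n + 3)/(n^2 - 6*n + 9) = (n - 1)/(n - 3)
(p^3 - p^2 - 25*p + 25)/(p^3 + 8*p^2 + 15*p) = (p^2 - 6*p + 5)/(p*(p + 3))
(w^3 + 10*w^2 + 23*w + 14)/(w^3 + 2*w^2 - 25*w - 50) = (w^2 + 8*w + 7)/(w^2 - 25)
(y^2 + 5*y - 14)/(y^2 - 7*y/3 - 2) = 3*(-y^2 - 5*y + 14)/(-3*y^2 + 7*y + 6)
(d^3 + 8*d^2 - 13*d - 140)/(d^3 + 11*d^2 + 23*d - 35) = (d - 4)/(d - 1)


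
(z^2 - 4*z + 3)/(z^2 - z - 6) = (z - 1)/(z + 2)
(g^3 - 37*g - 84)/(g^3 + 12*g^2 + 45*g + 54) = (g^2 - 3*g - 28)/(g^2 + 9*g + 18)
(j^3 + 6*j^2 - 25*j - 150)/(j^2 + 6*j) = j - 25/j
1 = 1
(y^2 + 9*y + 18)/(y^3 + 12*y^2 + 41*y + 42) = (y + 6)/(y^2 + 9*y + 14)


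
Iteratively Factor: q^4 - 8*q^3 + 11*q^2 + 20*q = (q + 1)*(q^3 - 9*q^2 + 20*q) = (q - 5)*(q + 1)*(q^2 - 4*q) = q*(q - 5)*(q + 1)*(q - 4)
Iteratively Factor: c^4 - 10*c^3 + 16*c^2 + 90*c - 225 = (c - 5)*(c^3 - 5*c^2 - 9*c + 45) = (c - 5)*(c + 3)*(c^2 - 8*c + 15) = (c - 5)^2*(c + 3)*(c - 3)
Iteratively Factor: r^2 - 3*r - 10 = (r - 5)*(r + 2)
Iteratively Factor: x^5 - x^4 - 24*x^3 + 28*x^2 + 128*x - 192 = (x - 4)*(x^4 + 3*x^3 - 12*x^2 - 20*x + 48) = (x - 4)*(x - 2)*(x^3 + 5*x^2 - 2*x - 24) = (x - 4)*(x - 2)*(x + 4)*(x^2 + x - 6) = (x - 4)*(x - 2)^2*(x + 4)*(x + 3)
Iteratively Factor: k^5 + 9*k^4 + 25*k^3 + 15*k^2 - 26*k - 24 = (k - 1)*(k^4 + 10*k^3 + 35*k^2 + 50*k + 24) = (k - 1)*(k + 2)*(k^3 + 8*k^2 + 19*k + 12) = (k - 1)*(k + 1)*(k + 2)*(k^2 + 7*k + 12) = (k - 1)*(k + 1)*(k + 2)*(k + 3)*(k + 4)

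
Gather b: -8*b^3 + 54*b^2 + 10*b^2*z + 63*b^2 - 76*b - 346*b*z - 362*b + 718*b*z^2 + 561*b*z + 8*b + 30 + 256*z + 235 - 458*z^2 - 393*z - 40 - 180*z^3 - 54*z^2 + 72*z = -8*b^3 + b^2*(10*z + 117) + b*(718*z^2 + 215*z - 430) - 180*z^3 - 512*z^2 - 65*z + 225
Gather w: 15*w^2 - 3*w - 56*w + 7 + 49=15*w^2 - 59*w + 56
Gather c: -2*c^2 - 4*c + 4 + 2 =-2*c^2 - 4*c + 6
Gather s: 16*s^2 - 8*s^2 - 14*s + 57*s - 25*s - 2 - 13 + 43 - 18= 8*s^2 + 18*s + 10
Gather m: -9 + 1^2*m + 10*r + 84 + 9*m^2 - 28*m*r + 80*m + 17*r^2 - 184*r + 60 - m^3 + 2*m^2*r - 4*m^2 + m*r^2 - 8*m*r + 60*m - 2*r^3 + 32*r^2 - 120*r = -m^3 + m^2*(2*r + 5) + m*(r^2 - 36*r + 141) - 2*r^3 + 49*r^2 - 294*r + 135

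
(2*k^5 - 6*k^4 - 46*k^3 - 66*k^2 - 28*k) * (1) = 2*k^5 - 6*k^4 - 46*k^3 - 66*k^2 - 28*k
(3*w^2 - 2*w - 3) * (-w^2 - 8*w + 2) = -3*w^4 - 22*w^3 + 25*w^2 + 20*w - 6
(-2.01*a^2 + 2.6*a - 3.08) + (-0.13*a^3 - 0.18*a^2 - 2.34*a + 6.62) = -0.13*a^3 - 2.19*a^2 + 0.26*a + 3.54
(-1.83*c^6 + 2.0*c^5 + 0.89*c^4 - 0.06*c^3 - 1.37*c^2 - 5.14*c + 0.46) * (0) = 0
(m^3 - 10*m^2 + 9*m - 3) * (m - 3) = m^4 - 13*m^3 + 39*m^2 - 30*m + 9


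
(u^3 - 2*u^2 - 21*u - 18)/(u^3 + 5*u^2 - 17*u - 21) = (u^2 - 3*u - 18)/(u^2 + 4*u - 21)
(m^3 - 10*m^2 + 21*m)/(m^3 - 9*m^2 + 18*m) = (m - 7)/(m - 6)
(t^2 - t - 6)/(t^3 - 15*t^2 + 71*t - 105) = (t + 2)/(t^2 - 12*t + 35)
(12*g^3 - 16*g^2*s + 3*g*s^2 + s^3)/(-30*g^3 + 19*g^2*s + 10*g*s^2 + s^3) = (-2*g + s)/(5*g + s)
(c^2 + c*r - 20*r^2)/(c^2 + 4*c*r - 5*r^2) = (-c + 4*r)/(-c + r)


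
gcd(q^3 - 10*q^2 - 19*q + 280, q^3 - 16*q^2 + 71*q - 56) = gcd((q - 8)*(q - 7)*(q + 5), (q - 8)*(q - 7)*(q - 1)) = q^2 - 15*q + 56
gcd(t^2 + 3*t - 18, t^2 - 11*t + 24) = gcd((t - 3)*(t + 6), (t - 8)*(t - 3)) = t - 3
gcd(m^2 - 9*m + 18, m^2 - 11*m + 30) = m - 6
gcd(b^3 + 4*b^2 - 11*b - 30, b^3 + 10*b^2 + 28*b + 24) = b + 2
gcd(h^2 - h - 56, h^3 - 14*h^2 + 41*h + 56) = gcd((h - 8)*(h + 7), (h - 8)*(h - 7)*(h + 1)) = h - 8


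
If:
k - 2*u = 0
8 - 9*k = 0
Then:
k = 8/9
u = 4/9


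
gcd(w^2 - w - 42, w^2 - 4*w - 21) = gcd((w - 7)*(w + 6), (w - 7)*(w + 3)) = w - 7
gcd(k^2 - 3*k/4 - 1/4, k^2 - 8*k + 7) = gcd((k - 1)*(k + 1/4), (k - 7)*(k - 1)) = k - 1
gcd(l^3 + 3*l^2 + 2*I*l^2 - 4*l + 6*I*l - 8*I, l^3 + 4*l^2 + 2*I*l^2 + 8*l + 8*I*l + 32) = l + 4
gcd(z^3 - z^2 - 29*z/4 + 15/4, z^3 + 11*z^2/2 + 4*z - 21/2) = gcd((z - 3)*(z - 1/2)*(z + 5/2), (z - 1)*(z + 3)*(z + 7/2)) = 1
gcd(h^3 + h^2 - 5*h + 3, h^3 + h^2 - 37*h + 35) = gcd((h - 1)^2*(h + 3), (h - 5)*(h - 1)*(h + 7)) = h - 1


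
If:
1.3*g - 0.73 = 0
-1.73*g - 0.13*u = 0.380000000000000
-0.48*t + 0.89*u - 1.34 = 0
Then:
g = 0.56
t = -22.07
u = -10.40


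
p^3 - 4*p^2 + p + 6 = (p - 3)*(p - 2)*(p + 1)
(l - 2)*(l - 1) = l^2 - 3*l + 2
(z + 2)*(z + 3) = z^2 + 5*z + 6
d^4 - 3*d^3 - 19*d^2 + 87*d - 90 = (d - 3)^2*(d - 2)*(d + 5)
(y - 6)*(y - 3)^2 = y^3 - 12*y^2 + 45*y - 54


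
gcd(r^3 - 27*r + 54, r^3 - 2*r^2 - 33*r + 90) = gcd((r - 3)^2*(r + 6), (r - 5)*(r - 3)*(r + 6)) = r^2 + 3*r - 18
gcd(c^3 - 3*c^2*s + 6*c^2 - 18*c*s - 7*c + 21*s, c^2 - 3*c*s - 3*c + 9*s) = -c + 3*s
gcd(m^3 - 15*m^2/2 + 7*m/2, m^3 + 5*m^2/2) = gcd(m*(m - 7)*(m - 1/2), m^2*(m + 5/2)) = m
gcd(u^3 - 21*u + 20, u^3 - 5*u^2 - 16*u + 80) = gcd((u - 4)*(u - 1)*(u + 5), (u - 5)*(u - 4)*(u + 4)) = u - 4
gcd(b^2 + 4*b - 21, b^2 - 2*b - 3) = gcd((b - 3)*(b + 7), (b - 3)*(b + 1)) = b - 3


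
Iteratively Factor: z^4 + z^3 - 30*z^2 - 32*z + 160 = (z - 2)*(z^3 + 3*z^2 - 24*z - 80) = (z - 5)*(z - 2)*(z^2 + 8*z + 16) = (z - 5)*(z - 2)*(z + 4)*(z + 4)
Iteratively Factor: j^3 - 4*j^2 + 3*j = (j - 3)*(j^2 - j) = j*(j - 3)*(j - 1)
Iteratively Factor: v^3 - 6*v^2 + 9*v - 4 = (v - 1)*(v^2 - 5*v + 4) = (v - 4)*(v - 1)*(v - 1)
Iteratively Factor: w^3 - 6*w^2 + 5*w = (w - 1)*(w^2 - 5*w) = w*(w - 1)*(w - 5)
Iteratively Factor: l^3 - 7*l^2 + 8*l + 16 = (l - 4)*(l^2 - 3*l - 4) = (l - 4)^2*(l + 1)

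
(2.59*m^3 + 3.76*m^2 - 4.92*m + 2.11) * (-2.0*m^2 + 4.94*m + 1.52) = -5.18*m^5 + 5.2746*m^4 + 32.3512*m^3 - 22.8096*m^2 + 2.945*m + 3.2072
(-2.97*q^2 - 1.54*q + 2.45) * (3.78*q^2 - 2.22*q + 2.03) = -11.2266*q^4 + 0.772200000000001*q^3 + 6.6507*q^2 - 8.5652*q + 4.9735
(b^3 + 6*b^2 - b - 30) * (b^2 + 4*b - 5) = b^5 + 10*b^4 + 18*b^3 - 64*b^2 - 115*b + 150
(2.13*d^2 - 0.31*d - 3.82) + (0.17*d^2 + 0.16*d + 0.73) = 2.3*d^2 - 0.15*d - 3.09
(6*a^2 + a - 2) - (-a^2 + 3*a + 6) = 7*a^2 - 2*a - 8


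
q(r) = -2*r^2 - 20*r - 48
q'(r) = -4*r - 20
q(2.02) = -96.56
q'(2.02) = -28.08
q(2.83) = -120.62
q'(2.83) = -31.32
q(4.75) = -188.12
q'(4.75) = -39.00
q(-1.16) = -27.49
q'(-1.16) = -15.36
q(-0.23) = -43.51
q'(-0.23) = -19.08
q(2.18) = -101.10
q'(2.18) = -28.72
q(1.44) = -80.95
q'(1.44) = -25.76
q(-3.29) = -3.85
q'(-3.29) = -6.84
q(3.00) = -126.00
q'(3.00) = -32.00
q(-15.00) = -198.00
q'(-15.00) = 40.00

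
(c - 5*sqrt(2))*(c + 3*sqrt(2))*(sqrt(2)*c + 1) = sqrt(2)*c^3 - 3*c^2 - 32*sqrt(2)*c - 30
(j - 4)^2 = j^2 - 8*j + 16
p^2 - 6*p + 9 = (p - 3)^2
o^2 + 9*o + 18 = (o + 3)*(o + 6)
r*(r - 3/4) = r^2 - 3*r/4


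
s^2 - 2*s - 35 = (s - 7)*(s + 5)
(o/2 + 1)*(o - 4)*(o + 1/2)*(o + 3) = o^4/2 + 3*o^3/4 - 27*o^2/4 - 31*o/2 - 6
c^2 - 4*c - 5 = (c - 5)*(c + 1)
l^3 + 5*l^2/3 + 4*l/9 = l*(l + 1/3)*(l + 4/3)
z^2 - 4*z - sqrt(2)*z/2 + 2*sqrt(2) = (z - 4)*(z - sqrt(2)/2)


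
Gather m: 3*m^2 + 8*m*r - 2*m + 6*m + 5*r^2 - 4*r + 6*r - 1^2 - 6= 3*m^2 + m*(8*r + 4) + 5*r^2 + 2*r - 7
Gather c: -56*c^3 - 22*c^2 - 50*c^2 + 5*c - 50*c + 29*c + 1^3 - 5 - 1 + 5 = -56*c^3 - 72*c^2 - 16*c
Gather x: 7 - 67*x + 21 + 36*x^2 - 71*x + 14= 36*x^2 - 138*x + 42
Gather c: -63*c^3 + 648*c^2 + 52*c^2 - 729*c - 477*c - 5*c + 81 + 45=-63*c^3 + 700*c^2 - 1211*c + 126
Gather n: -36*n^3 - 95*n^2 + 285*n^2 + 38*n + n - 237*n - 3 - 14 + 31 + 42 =-36*n^3 + 190*n^2 - 198*n + 56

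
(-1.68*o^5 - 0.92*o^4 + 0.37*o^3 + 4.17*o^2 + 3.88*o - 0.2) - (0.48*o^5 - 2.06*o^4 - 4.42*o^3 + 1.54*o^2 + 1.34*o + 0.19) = -2.16*o^5 + 1.14*o^4 + 4.79*o^3 + 2.63*o^2 + 2.54*o - 0.39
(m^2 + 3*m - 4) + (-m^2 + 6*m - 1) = 9*m - 5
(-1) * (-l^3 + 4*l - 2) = l^3 - 4*l + 2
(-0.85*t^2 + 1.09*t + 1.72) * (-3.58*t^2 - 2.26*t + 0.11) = 3.043*t^4 - 1.9812*t^3 - 8.7145*t^2 - 3.7673*t + 0.1892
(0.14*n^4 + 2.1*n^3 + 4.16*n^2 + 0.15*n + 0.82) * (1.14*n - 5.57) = 0.1596*n^5 + 1.6142*n^4 - 6.9546*n^3 - 23.0002*n^2 + 0.0992999999999998*n - 4.5674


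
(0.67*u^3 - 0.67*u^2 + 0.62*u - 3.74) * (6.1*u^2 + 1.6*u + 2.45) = 4.087*u^5 - 3.015*u^4 + 4.3515*u^3 - 23.4635*u^2 - 4.465*u - 9.163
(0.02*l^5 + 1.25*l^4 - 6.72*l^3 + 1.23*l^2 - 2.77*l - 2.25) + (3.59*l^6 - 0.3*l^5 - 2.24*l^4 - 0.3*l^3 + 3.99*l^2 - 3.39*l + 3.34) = 3.59*l^6 - 0.28*l^5 - 0.99*l^4 - 7.02*l^3 + 5.22*l^2 - 6.16*l + 1.09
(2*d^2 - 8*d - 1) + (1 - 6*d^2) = -4*d^2 - 8*d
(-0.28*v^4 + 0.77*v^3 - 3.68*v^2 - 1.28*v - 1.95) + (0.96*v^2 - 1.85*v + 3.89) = -0.28*v^4 + 0.77*v^3 - 2.72*v^2 - 3.13*v + 1.94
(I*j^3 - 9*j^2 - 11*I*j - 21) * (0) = 0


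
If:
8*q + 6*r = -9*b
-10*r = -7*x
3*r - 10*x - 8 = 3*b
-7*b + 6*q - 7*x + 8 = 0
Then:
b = 5776/3127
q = -3684/3127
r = -3752/3127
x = -5360/3127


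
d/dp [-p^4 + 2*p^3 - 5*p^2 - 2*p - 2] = -4*p^3 + 6*p^2 - 10*p - 2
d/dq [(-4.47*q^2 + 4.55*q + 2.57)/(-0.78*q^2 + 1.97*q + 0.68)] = (-5.2569*q^2 - 2.07*q - 1.9689)/(0.6084*q^4 - 3.0732*q^3 + 2.8201*q^2 + 2.6792*q + 0.4624)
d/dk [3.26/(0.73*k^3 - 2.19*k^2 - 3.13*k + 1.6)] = (-7.1394*k^2 + 14.2788*k + 10.2038)/(0.73*k^3 - 2.19*k^2 - 3.13*k + 1.6)^2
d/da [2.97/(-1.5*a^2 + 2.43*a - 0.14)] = (8.91*a - 7.2171)/(1.5*a^2 - 2.43*a + 0.14)^2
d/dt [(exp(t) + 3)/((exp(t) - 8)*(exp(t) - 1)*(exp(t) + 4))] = 2*(-exp(3*t) - 2*exp(2*t) + 15*exp(t) + 58)*exp(t)/(exp(6*t) - 10*exp(5*t) - 31*exp(4*t) + 344*exp(3*t) + 464*exp(2*t) - 1792*exp(t) + 1024)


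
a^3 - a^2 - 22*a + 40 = (a - 4)*(a - 2)*(a + 5)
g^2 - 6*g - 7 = (g - 7)*(g + 1)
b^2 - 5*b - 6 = (b - 6)*(b + 1)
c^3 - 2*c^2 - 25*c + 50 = (c - 5)*(c - 2)*(c + 5)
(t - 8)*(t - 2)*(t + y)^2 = t^4 + 2*t^3*y - 10*t^3 + t^2*y^2 - 20*t^2*y + 16*t^2 - 10*t*y^2 + 32*t*y + 16*y^2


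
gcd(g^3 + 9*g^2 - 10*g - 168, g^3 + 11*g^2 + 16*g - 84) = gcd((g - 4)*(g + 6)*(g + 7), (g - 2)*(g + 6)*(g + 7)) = g^2 + 13*g + 42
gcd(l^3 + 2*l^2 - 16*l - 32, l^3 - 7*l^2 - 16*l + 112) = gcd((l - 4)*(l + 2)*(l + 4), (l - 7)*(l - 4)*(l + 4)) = l^2 - 16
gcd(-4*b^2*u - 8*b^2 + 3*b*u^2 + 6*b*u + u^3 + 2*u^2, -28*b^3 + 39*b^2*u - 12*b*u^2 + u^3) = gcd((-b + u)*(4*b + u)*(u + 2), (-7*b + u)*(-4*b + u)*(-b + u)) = -b + u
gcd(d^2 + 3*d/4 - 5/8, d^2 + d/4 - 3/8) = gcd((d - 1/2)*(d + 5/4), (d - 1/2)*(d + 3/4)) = d - 1/2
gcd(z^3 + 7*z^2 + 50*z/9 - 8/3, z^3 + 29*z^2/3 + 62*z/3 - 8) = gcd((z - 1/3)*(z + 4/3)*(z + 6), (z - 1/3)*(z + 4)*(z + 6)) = z^2 + 17*z/3 - 2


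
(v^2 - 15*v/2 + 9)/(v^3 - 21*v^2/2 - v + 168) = (2*v - 3)/(2*v^2 - 9*v - 56)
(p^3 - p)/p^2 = p - 1/p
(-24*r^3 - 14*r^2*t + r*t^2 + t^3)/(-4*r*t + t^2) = 6*r^2/t + 5*r + t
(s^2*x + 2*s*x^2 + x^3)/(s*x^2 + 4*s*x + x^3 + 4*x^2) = (s + x)/(x + 4)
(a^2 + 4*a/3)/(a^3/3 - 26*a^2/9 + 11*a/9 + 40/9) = 3*a*(3*a + 4)/(3*a^3 - 26*a^2 + 11*a + 40)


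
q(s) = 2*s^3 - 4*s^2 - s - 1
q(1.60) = -4.65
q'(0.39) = -3.21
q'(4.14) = 68.72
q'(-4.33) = 146.13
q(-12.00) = -4021.00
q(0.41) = -1.94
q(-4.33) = -234.03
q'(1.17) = -2.15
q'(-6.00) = 263.00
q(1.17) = -4.44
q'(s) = 6*s^2 - 8*s - 1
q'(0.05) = -1.38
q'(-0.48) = 4.22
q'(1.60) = 1.56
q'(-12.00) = 959.00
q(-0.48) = -1.66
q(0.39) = -1.88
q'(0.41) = -3.27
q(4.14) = 68.22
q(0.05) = -1.06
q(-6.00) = -571.00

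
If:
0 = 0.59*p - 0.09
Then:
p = 0.15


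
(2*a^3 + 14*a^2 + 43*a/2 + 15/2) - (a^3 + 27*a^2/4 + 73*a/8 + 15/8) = a^3 + 29*a^2/4 + 99*a/8 + 45/8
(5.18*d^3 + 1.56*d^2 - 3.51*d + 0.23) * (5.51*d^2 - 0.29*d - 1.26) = 28.5418*d^5 + 7.0934*d^4 - 26.3193*d^3 + 0.3196*d^2 + 4.3559*d - 0.2898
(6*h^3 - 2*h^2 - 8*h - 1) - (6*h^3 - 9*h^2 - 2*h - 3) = 7*h^2 - 6*h + 2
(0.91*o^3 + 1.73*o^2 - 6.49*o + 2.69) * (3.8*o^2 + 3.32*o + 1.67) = 3.458*o^5 + 9.5952*o^4 - 17.3987*o^3 - 8.4357*o^2 - 1.9075*o + 4.4923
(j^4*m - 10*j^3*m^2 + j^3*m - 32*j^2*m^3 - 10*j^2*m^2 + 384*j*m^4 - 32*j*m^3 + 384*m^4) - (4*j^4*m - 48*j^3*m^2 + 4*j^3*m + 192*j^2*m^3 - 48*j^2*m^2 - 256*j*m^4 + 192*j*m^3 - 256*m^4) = -3*j^4*m + 38*j^3*m^2 - 3*j^3*m - 224*j^2*m^3 + 38*j^2*m^2 + 640*j*m^4 - 224*j*m^3 + 640*m^4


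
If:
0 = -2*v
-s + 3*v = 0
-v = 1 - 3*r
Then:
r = 1/3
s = 0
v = 0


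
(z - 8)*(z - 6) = z^2 - 14*z + 48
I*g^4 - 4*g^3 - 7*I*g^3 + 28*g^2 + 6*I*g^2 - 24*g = g*(g - 6)*(g + 4*I)*(I*g - I)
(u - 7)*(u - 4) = u^2 - 11*u + 28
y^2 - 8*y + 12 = (y - 6)*(y - 2)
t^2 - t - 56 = (t - 8)*(t + 7)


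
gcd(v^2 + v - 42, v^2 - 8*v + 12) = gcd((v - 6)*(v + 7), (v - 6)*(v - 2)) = v - 6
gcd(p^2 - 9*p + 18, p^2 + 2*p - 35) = 1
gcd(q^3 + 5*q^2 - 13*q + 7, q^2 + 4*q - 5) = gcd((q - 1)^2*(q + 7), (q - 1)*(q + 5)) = q - 1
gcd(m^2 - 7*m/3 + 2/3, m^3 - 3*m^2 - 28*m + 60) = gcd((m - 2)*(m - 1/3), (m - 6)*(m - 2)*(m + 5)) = m - 2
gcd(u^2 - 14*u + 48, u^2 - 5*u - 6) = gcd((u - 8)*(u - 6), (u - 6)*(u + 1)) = u - 6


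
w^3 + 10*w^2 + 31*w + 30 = (w + 2)*(w + 3)*(w + 5)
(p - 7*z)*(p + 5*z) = p^2 - 2*p*z - 35*z^2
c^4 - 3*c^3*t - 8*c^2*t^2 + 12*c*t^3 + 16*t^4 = (c - 4*t)*(c - 2*t)*(c + t)*(c + 2*t)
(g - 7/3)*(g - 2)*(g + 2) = g^3 - 7*g^2/3 - 4*g + 28/3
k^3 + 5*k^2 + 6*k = k*(k + 2)*(k + 3)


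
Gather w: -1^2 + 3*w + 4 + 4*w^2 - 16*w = 4*w^2 - 13*w + 3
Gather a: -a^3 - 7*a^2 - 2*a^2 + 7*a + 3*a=-a^3 - 9*a^2 + 10*a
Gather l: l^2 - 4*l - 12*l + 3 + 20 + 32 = l^2 - 16*l + 55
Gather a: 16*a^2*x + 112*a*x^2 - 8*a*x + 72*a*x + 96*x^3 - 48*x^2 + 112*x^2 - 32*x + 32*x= 16*a^2*x + a*(112*x^2 + 64*x) + 96*x^3 + 64*x^2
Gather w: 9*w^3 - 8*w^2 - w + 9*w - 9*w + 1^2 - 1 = 9*w^3 - 8*w^2 - w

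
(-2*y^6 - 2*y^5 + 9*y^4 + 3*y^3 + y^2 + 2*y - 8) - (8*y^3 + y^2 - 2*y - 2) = -2*y^6 - 2*y^5 + 9*y^4 - 5*y^3 + 4*y - 6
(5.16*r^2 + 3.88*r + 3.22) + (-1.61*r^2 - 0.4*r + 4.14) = 3.55*r^2 + 3.48*r + 7.36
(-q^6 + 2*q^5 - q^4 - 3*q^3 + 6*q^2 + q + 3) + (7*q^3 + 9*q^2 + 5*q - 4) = -q^6 + 2*q^5 - q^4 + 4*q^3 + 15*q^2 + 6*q - 1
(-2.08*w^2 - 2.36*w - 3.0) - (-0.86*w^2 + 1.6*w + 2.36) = -1.22*w^2 - 3.96*w - 5.36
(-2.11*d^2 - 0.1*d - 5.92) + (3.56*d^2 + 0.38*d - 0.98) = 1.45*d^2 + 0.28*d - 6.9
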